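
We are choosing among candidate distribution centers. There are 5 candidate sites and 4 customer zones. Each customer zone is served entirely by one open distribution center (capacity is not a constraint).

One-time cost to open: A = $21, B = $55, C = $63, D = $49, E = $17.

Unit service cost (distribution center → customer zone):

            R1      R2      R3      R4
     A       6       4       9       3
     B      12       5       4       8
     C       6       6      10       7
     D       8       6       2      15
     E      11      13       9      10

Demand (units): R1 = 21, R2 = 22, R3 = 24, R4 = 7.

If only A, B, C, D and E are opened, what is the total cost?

Total cost: 488

Each customer zone is assigned to its cheapest site among the open ones.
{A, B, C, D, E}: R1→A 6·21=126, R2→A 4·22=88, R3→D 2·24=48, R4→A 3·7=21. Service 283; fixed 205; total 488.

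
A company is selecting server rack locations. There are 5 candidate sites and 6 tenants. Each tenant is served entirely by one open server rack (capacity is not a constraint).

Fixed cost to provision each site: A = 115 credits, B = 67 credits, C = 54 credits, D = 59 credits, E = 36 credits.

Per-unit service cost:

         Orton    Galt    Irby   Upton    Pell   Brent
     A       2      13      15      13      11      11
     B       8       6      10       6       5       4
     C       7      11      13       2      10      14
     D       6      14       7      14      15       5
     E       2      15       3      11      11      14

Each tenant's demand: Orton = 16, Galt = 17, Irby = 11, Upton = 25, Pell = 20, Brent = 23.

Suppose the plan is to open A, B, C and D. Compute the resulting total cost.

Total cost: 748

Each tenant is assigned to its cheapest site among the open ones.
{A, B, C, D}: Orton→A 2·16=32, Galt→B 6·17=102, Irby→D 7·11=77, Upton→C 2·25=50, Pell→B 5·20=100, Brent→B 4·23=92. Service 453; fixed 295; total 748.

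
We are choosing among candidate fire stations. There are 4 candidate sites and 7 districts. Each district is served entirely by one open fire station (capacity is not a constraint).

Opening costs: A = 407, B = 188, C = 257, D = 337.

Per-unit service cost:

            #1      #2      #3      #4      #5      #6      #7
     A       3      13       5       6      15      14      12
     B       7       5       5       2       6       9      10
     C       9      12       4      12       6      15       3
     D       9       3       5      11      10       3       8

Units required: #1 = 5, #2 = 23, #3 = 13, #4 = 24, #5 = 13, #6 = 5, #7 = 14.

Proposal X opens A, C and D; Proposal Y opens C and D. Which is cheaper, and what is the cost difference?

Proposal X: {A, C, D}: #1→A 3·5=15, #2→D 3·23=69, #3→C 4·13=52, #4→A 6·24=144, #5→C 6·13=78, #6→D 3·5=15, #7→C 3·14=42. Service 415; fixed 1001; total 1416.
Proposal Y: {C, D}: #1→C 9·5=45, #2→D 3·23=69, #3→C 4·13=52, #4→D 11·24=264, #5→C 6·13=78, #6→D 3·5=15, #7→C 3·14=42. Service 565; fixed 594; total 1159.
Difference: |1416 − 1159| = 257.

Proposal Y is cheaper by 257.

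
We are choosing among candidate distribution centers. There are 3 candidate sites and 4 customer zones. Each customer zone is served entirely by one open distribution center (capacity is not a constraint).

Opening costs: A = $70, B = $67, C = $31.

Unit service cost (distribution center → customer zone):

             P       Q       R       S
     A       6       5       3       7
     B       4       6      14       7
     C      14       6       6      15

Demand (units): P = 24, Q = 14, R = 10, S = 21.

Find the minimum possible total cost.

Minimum total cost: 461

For any fixed open set, each customer zone goes to its cheapest open site; total = fixed + service.
{A}: P→A 6·24=144, Q→A 5·14=70, R→A 3·10=30, S→A 7·21=147. Service 391; fixed 70; total 461.
{A, B}: service 343 + fixed 137 = 480
{B, C}: service 387 + fixed 98 = 485
{A, B, C}: service 343 + fixed 168 = 511
(All 7 nonempty subsets were checked; A only is lowest.)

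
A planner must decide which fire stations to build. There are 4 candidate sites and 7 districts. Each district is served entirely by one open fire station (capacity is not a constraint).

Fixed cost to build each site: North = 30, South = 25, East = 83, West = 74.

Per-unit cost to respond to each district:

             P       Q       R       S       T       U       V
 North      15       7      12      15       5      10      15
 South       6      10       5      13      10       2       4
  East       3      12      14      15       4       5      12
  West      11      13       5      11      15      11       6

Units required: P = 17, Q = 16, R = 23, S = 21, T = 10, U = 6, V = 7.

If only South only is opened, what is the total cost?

Each district is assigned to its cheapest site among the open ones.
{South}: P→South 6·17=102, Q→South 10·16=160, R→South 5·23=115, S→South 13·21=273, T→South 10·10=100, U→South 2·6=12, V→South 4·7=28. Service 790; fixed 25; total 815.

Total cost: 815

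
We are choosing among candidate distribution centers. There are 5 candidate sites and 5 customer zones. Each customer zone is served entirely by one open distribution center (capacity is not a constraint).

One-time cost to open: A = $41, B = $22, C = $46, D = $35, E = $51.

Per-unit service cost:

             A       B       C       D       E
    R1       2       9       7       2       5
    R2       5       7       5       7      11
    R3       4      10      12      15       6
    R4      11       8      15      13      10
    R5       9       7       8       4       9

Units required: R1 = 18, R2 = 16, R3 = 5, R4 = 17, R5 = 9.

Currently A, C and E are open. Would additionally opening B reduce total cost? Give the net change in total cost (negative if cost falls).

Current service cost with {A, C, E}: 378.
Adding B: each customer zone re-picks its cheapest; new service cost 335, saving 43.
Extra fixed cost: 22. Net change = 22 − 43 = -21.
(Totals: 516 → 495.)

Yes — net change −21 (cost falls by 21).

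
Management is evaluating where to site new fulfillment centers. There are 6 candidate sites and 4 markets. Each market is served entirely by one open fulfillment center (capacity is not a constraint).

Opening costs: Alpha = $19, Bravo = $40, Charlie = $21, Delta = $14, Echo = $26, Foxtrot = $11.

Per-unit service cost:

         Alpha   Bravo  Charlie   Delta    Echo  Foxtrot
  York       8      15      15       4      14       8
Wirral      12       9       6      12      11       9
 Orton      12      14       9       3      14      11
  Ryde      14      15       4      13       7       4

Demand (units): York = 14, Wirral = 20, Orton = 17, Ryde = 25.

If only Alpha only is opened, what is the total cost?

Each market is assigned to its cheapest site among the open ones.
{Alpha}: York→Alpha 8·14=112, Wirral→Alpha 12·20=240, Orton→Alpha 12·17=204, Ryde→Alpha 14·25=350. Service 906; fixed 19; total 925.

Total cost: 925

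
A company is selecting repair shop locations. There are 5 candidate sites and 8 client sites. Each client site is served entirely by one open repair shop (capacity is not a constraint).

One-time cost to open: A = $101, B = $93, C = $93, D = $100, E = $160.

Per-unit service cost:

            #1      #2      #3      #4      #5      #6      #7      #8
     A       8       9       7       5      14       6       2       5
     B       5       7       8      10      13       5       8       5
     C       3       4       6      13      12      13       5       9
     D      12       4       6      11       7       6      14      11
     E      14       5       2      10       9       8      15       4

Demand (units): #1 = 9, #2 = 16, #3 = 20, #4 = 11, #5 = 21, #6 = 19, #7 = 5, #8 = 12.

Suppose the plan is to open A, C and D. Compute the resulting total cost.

Total cost: 891

Each client site is assigned to its cheapest site among the open ones.
{A, C, D}: #1→C 3·9=27, #2→C 4·16=64, #3→C 6·20=120, #4→A 5·11=55, #5→D 7·21=147, #6→A 6·19=114, #7→A 2·5=10, #8→A 5·12=60. Service 597; fixed 294; total 891.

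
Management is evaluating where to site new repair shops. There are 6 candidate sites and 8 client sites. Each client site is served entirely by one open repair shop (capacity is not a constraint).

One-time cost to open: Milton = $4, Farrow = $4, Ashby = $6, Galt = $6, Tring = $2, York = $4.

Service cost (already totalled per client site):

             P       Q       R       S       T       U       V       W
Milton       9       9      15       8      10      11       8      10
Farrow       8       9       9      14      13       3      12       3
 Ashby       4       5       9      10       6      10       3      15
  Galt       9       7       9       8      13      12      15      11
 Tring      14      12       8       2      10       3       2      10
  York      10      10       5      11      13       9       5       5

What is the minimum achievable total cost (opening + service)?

Minimum total cost: 44

For any fixed open set, each client site goes to its cheapest open site; total = fixed + service.
{Ashby, Tring, York}: P→Ashby 4, Q→Ashby 5, R→York 5, S→Tring 2, T→Ashby 6, U→Tring 3, V→Tring 2, W→York 5. Service 32; fixed 12; total 44.
{Farrow, Ashby, Tring}: P→Ashby 4, Q→Ashby 5, R→Tring 8, S→Tring 2, T→Ashby 6, U→Farrow 3, V→Tring 2, W→Farrow 3. Service 33; fixed 12; total 45.
{Farrow, Ashby, Tring, York}: service 30 + fixed 16 = 46
{Milton, Farrow, Ashby, Galt, Tring, York}: P→Ashby 4, Q→Ashby 5, R→York 5, S→Tring 2, T→Ashby 6, U→Farrow 3, V→Tring 2, W→Farrow 3. Service 30; fixed 26; total 56.
No other subset beats 44.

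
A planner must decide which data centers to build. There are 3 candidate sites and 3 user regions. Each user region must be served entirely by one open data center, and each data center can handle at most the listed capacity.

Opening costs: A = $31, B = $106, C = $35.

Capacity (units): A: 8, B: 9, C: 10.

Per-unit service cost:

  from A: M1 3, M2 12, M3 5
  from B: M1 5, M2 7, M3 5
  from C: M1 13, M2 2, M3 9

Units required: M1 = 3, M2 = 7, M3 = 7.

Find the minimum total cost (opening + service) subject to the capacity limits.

Minimum total cost: 154

Open {A, C}: M1→C 13·3=39, M2→C 2·7=14, M3→A 5·7=35.
Loads: A carries 7/8, C carries 10/10. Service 88; fixed 66; total 154.
Next best feasible plan costs 229.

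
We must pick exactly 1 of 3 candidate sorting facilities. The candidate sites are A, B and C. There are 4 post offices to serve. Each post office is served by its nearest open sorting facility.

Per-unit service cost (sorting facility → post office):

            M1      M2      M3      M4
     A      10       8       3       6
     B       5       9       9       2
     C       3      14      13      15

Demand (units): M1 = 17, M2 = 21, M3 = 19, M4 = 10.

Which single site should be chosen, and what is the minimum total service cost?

With exactly 1 open, each post office uses its cheapest among the chosen.
{A}: M1→A 10·17=170, M2→A 8·21=168, M3→A 3·19=57, M4→A 6·10=60. Service cost 455.
{B}: service cost 465
{C}: service cost 742
Among all 3 size-1 choices, {A} is lowest.

Choose A only; total service cost 455.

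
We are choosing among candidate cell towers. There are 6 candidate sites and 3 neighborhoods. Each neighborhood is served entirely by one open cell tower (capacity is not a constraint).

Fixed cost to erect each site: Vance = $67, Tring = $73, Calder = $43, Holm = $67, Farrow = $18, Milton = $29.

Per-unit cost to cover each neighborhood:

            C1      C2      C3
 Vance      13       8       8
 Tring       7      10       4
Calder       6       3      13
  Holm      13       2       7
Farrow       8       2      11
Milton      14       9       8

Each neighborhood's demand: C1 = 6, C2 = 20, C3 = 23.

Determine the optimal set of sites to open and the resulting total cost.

Open Tring and Farrow; minimum total cost 265.

For any fixed open set, each neighborhood goes to its cheapest open site; total = fixed + service.
{Tring, Farrow}: C1→Tring 7·6=42, C2→Farrow 2·20=40, C3→Tring 4·23=92. Service 174; fixed 91; total 265.
{Tring, Farrow, Milton}: service 174 + fixed 120 = 294
{Tring, Calder, Farrow}: service 168 + fixed 134 = 302
{Vance, Tring, Calder, Holm, Farrow, Milton}: C1→Calder 6·6=36, C2→Holm 2·20=40, C3→Tring 4·23=92. Service 168; fixed 297; total 465.
No other subset beats 265.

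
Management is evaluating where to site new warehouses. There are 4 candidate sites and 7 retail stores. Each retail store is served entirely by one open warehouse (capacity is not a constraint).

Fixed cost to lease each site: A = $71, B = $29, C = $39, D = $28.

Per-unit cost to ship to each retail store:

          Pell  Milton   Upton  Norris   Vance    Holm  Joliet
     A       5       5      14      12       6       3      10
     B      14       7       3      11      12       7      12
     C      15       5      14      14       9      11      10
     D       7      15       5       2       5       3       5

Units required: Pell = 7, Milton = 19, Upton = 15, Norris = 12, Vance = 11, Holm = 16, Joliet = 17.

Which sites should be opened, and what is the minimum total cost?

For any fixed open set, each retail store goes to its cheapest open site; total = fixed + service.
{B, D}: Pell→D 7·7=49, Milton→B 7·19=133, Upton→B 3·15=45, Norris→D 2·12=24, Vance→D 5·11=55, Holm→D 3·16=48, Joliet→D 5·17=85. Service 439; fixed 57; total 496.
{B, C, D}: service 401 + fixed 96 = 497
{C, D}: service 431 + fixed 67 = 498
{A, B, C, D}: service 387 + fixed 167 = 554
(All 15 nonempty subsets were checked; B and D is lowest.)

Open B and D; minimum total cost 496.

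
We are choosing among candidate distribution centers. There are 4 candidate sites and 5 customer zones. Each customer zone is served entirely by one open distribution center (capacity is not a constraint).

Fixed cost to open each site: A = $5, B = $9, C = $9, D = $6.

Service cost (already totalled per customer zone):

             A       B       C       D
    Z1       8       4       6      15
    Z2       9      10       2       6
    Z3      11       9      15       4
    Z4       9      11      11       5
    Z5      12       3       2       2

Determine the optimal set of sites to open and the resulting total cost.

For any fixed open set, each customer zone goes to its cheapest open site; total = fixed + service.
{C, D}: Z1→C 6, Z2→C 2, Z3→D 4, Z4→D 5, Z5→C 2. Service 19; fixed 15; total 34.
{A, D}: Z1→A 8, Z2→D 6, Z3→D 4, Z4→D 5, Z5→D 2. Service 25; fixed 11; total 36.
{B, D}: service 21 + fixed 15 = 36
{A, B, C, D}: service 17 + fixed 29 = 46
(All 15 nonempty subsets were checked; C and D is lowest.)

Open C and D; minimum total cost 34.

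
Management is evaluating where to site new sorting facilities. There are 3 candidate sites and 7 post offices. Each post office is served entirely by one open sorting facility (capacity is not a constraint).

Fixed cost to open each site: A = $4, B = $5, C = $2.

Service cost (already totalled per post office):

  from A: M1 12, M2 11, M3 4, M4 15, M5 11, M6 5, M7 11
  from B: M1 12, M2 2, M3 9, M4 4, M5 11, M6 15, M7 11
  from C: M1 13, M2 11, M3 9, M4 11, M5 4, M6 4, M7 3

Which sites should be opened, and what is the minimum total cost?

For any fixed open set, each post office goes to its cheapest open site; total = fixed + service.
{A, B, C}: M1→A 12, M2→B 2, M3→A 4, M4→B 4, M5→C 4, M6→C 4, M7→C 3. Service 33; fixed 11; total 44.
{B, C}: service 38 + fixed 7 = 45
{A, C}: M1→A 12, M2→A 11, M3→A 4, M4→C 11, M5→C 4, M6→C 4, M7→C 3. Service 49; fixed 6; total 55.
{C}: service 55 + fixed 2 = 57
(All 7 nonempty subsets were checked; A, B and C is lowest.)

Open A, B and C; minimum total cost 44.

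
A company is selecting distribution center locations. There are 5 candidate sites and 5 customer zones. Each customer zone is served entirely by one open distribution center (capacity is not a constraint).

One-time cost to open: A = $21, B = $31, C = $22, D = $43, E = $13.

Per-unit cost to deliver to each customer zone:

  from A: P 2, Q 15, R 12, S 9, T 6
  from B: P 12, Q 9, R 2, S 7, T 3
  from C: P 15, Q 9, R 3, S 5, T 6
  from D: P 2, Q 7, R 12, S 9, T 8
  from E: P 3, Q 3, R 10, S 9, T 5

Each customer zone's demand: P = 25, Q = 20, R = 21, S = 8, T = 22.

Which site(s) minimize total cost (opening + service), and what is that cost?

Open A, B and E; minimum total cost 339.

For any fixed open set, each customer zone goes to its cheapest open site; total = fixed + service.
{A, B, E}: P→A 2·25=50, Q→E 3·20=60, R→B 2·21=42, S→B 7·8=56, T→B 3·22=66. Service 274; fixed 65; total 339.
{B, E}: service 299 + fixed 44 = 343
{A, B, C, E}: service 258 + fixed 87 = 345
{A, B, C, D, E}: P→A 2·25=50, Q→E 3·20=60, R→B 2·21=42, S→C 5·8=40, T→B 3·22=66. Service 258; fixed 130; total 388.
No other subset beats 339.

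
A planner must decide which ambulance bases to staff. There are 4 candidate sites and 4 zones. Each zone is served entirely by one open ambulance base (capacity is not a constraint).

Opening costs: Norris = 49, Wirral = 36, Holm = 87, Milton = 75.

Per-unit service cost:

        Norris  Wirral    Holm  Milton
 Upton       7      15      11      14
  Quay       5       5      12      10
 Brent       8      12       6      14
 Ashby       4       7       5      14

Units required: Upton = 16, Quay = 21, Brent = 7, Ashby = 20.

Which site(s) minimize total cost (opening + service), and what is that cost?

For any fixed open set, each zone goes to its cheapest open site; total = fixed + service.
{Norris}: Upton→Norris 7·16=112, Quay→Norris 5·21=105, Brent→Norris 8·7=56, Ashby→Norris 4·20=80. Service 353; fixed 49; total 402.
{Norris, Wirral}: Upton→Norris 7·16=112, Quay→Norris 5·21=105, Brent→Norris 8·7=56, Ashby→Norris 4·20=80. Service 353; fixed 85; total 438.
{Norris, Holm}: Upton→Norris 7·16=112, Quay→Norris 5·21=105, Brent→Holm 6·7=42, Ashby→Norris 4·20=80. Service 339; fixed 136; total 475.
{Norris, Wirral, Holm, Milton}: service 339 + fixed 247 = 586
No other subset beats 402.

Open Norris only; minimum total cost 402.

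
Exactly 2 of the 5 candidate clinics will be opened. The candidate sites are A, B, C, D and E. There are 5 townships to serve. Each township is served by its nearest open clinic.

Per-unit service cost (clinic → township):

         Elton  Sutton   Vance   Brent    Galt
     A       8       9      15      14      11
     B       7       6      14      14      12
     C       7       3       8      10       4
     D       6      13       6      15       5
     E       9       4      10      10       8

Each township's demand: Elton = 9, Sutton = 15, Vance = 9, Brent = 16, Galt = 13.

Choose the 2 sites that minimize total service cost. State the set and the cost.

With exactly 2 open, each township uses its cheapest among the chosen.
{C, D}: Elton→D 6·9=54, Sutton→C 3·15=45, Vance→D 6·9=54, Brent→C 10·16=160, Galt→C 4·13=52. Service cost 365.
{A, C}: service cost 392
{B, C}: service cost 392
Among all 10 size-2 choices, {C, D} is lowest.

Choose C and D; total service cost 365.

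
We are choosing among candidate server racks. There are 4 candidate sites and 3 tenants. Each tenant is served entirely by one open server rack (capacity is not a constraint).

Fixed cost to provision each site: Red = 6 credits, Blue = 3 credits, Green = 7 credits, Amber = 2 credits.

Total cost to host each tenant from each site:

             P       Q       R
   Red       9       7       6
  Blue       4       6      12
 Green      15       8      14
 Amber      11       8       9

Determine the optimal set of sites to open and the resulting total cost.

For any fixed open set, each tenant goes to its cheapest open site; total = fixed + service.
{Blue, Amber}: P→Blue 4, Q→Blue 6, R→Amber 9. Service 19; fixed 5; total 24.
{Red, Blue}: P→Blue 4, Q→Blue 6, R→Red 6. Service 16; fixed 9; total 25.
{Blue}: service 22 + fixed 3 = 25
{Red, Blue, Green, Amber}: P→Blue 4, Q→Blue 6, R→Red 6. Service 16; fixed 18; total 34.
No other subset beats 24.

Open Blue and Amber; minimum total cost 24.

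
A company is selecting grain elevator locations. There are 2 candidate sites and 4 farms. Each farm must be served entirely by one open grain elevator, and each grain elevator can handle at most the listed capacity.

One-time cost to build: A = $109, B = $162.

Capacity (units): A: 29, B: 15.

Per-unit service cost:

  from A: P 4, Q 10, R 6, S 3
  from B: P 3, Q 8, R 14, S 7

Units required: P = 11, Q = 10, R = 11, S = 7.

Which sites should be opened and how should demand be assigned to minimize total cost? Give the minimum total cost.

Minimum total cost: 482

Open {A, B}: P→A 4·11=44, Q→B 8·10=80, R→A 6·11=66, S→A 3·7=21.
Loads: A carries 29/29, B carries 10/15. Service 211; fixed 271; total 482.
Next best feasible plan costs 491.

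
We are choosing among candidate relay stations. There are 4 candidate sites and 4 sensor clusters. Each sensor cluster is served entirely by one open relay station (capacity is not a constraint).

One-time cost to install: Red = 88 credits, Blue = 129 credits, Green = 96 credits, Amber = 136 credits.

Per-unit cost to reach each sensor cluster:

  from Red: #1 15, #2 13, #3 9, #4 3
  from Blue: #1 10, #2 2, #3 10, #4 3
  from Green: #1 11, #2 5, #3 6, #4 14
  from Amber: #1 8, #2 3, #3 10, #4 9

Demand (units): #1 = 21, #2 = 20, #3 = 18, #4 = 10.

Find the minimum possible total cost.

For any fixed open set, each sensor cluster goes to its cheapest open site; total = fixed + service.
{Blue}: #1→Blue 10·21=210, #2→Blue 2·20=40, #3→Blue 10·18=180, #4→Blue 3·10=30. Service 460; fixed 129; total 589.
{Blue, Green}: #1→Blue 10·21=210, #2→Blue 2·20=40, #3→Green 6·18=108, #4→Blue 3·10=30. Service 388; fixed 225; total 613.
{Amber}: #1→Amber 8·21=168, #2→Amber 3·20=60, #3→Amber 10·18=180, #4→Amber 9·10=90. Service 498; fixed 136; total 634.
{Red, Blue, Green, Amber}: service 346 + fixed 449 = 795
No other subset beats 589.

Minimum total cost: 589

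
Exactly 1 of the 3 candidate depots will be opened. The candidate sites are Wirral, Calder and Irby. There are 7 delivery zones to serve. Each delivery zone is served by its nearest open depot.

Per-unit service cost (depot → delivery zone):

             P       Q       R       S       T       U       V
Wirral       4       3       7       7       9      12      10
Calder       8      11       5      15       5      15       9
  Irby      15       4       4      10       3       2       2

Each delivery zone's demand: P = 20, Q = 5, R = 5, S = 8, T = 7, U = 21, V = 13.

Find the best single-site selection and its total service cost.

With exactly 1 open, each delivery zone uses its cheapest among the chosen.
{Irby}: P→Irby 15·20=300, Q→Irby 4·5=20, R→Irby 4·5=20, S→Irby 10·8=80, T→Irby 3·7=21, U→Irby 2·21=42, V→Irby 2·13=26. Service cost 509.
{Wirral}: service cost 631
{Calder}: service cost 827
Among all 3 size-1 choices, {Irby} is lowest.

Choose Irby only; total service cost 509.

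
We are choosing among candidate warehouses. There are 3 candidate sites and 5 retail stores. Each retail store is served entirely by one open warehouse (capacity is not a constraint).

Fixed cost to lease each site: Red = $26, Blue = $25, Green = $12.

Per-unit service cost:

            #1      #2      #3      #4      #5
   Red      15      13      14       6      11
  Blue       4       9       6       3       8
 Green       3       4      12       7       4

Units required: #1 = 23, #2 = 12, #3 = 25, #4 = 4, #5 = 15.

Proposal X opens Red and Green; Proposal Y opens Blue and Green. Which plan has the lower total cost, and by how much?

Proposal X: {Red, Green}: #1→Green 3·23=69, #2→Green 4·12=48, #3→Green 12·25=300, #4→Red 6·4=24, #5→Green 4·15=60. Service 501; fixed 38; total 539.
Proposal Y: {Blue, Green}: #1→Green 3·23=69, #2→Green 4·12=48, #3→Blue 6·25=150, #4→Blue 3·4=12, #5→Green 4·15=60. Service 339; fixed 37; total 376.
Difference: |539 − 376| = 163.

Proposal Y is cheaper by 163.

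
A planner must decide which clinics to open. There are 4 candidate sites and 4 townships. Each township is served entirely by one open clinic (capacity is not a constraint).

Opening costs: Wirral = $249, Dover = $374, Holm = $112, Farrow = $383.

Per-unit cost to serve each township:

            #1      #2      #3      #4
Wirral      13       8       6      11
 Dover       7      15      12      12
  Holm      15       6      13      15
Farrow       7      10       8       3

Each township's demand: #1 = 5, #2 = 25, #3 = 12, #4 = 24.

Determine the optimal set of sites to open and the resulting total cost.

For any fixed open set, each township goes to its cheapest open site; total = fixed + service.
{Farrow}: #1→Farrow 7·5=35, #2→Farrow 10·25=250, #3→Farrow 8·12=96, #4→Farrow 3·24=72. Service 453; fixed 383; total 836.
{Holm, Farrow}: service 353 + fixed 495 = 848
{Wirral}: service 601 + fixed 249 = 850
{Wirral, Dover, Holm, Farrow}: service 329 + fixed 1118 = 1447
No other subset beats 836.

Open Farrow only; minimum total cost 836.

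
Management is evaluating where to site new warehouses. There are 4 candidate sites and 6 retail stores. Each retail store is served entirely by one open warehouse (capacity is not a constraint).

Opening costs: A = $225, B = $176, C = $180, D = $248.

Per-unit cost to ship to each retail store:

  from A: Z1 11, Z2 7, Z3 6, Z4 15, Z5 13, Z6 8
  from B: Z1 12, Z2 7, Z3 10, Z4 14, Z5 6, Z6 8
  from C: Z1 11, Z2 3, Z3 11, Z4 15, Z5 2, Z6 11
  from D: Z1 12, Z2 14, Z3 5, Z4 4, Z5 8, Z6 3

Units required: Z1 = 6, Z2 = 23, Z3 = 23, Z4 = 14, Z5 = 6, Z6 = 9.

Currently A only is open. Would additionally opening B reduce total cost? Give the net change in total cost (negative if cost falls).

Current service cost with {A}: 725.
Adding B: each retail store re-picks its cheapest; new service cost 669, saving 56.
Extra fixed cost: 176. Net change = 176 − 56 = 120.
(Totals: 950 → 1070.)

No — net change +120 (cost rises by 120).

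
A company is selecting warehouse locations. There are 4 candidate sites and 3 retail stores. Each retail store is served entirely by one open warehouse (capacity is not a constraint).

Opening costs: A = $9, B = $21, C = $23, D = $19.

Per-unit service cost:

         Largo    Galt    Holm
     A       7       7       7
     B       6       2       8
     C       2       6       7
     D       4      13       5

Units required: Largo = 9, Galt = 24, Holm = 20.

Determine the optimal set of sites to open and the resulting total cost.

Open B and D; minimum total cost 224.

For any fixed open set, each retail store goes to its cheapest open site; total = fixed + service.
{B, D}: Largo→D 4·9=36, Galt→B 2·24=48, Holm→D 5·20=100. Service 184; fixed 40; total 224.
{B, C, D}: service 166 + fixed 63 = 229
{A, B, D}: service 184 + fixed 49 = 233
{A, B, C, D}: service 166 + fixed 72 = 238
No other subset beats 224.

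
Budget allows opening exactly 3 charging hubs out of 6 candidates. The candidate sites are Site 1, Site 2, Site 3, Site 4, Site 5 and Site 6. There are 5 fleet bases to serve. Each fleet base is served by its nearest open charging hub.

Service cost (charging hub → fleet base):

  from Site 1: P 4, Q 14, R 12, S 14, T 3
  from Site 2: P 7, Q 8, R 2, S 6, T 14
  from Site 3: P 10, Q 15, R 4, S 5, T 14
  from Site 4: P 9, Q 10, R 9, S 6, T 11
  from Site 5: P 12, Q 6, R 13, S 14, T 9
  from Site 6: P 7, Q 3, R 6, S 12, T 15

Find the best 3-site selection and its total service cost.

With exactly 3 open, each fleet base uses its cheapest among the chosen.
{Site 1, Site 2, Site 6}: P→Site 1 4, Q→Site 6 3, R→Site 2 2, S→Site 2 6, T→Site 1 3. Service cost 18.
{Site 1, Site 3, Site 6}: service cost 19
{Site 1, Site 2, Site 5}: service cost 21
Among all 20 size-3 choices, {Site 1, Site 2, Site 6} is lowest.

Choose Site 1, Site 2 and Site 6; total service cost 18.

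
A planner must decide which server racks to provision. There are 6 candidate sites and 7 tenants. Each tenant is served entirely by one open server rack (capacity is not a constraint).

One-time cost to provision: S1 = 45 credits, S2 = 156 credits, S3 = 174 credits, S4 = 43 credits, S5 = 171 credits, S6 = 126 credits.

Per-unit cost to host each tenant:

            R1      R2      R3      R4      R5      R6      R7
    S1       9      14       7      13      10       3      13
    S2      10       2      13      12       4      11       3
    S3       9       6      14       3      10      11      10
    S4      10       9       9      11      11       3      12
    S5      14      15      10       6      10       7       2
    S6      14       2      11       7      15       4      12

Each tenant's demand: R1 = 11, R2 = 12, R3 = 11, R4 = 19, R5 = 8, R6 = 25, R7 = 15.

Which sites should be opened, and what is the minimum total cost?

Open S1 and S2; minimum total cost 781.

For any fixed open set, each tenant goes to its cheapest open site; total = fixed + service.
{S1, S2}: R1→S1 9·11=99, R2→S2 2·12=24, R3→S1 7·11=77, R4→S2 12·19=228, R5→S2 4·8=32, R6→S1 3·25=75, R7→S2 3·15=45. Service 580; fixed 201; total 781.
{S1, S2, S3}: service 409 + fixed 375 = 784
{S2, S4}: service 594 + fixed 199 = 793
{S1, S2, S3, S4, S5, S6}: service 394 + fixed 715 = 1109
No other subset beats 781.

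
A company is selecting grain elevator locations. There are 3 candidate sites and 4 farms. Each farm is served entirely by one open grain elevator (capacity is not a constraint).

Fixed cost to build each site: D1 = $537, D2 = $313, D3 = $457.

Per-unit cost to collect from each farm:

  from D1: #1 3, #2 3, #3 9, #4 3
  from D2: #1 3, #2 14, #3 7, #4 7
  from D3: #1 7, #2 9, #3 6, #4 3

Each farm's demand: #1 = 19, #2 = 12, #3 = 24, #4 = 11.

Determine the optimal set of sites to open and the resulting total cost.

Open D2 only; minimum total cost 783.

For any fixed open set, each farm goes to its cheapest open site; total = fixed + service.
{D2}: #1→D2 3·19=57, #2→D2 14·12=168, #3→D2 7·24=168, #4→D2 7·11=77. Service 470; fixed 313; total 783.
{D3}: #1→D3 7·19=133, #2→D3 9·12=108, #3→D3 6·24=144, #4→D3 3·11=33. Service 418; fixed 457; total 875.
{D1}: #1→D1 3·19=57, #2→D1 3·12=36, #3→D1 9·24=216, #4→D1 3·11=33. Service 342; fixed 537; total 879.
{D1, D2, D3}: service 270 + fixed 1307 = 1577
(All 7 nonempty subsets were checked; D2 only is lowest.)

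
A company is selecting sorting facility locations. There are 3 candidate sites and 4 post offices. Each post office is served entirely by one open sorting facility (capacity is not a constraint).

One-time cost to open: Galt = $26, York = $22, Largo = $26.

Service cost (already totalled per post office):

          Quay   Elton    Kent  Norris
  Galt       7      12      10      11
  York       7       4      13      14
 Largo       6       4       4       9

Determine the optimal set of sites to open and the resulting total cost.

For any fixed open set, each post office goes to its cheapest open site; total = fixed + service.
{Largo}: Quay→Largo 6, Elton→Largo 4, Kent→Largo 4, Norris→Largo 9. Service 23; fixed 26; total 49.
{York}: service 38 + fixed 22 = 60
{Galt}: service 40 + fixed 26 = 66
{Galt, York, Largo}: service 23 + fixed 74 = 97
(All 7 nonempty subsets were checked; Largo only is lowest.)

Open Largo only; minimum total cost 49.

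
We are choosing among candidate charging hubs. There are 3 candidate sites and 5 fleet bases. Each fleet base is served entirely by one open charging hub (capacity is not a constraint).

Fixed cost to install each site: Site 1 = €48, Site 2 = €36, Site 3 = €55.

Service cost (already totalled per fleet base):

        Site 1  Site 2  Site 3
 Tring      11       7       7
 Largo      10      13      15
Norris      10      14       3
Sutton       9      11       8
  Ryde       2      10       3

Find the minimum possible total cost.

For any fixed open set, each fleet base goes to its cheapest open site; total = fixed + service.
{Site 1}: Tring→Site 1 11, Largo→Site 1 10, Norris→Site 1 10, Sutton→Site 1 9, Ryde→Site 1 2. Service 42; fixed 48; total 90.
{Site 2}: service 55 + fixed 36 = 91
{Site 3}: Tring→Site 3 7, Largo→Site 3 15, Norris→Site 3 3, Sutton→Site 3 8, Ryde→Site 3 3. Service 36; fixed 55; total 91.
{Site 1, Site 2, Site 3}: Tring→Site 2 7, Largo→Site 1 10, Norris→Site 3 3, Sutton→Site 3 8, Ryde→Site 1 2. Service 30; fixed 139; total 169.
No other subset beats 90.

Minimum total cost: 90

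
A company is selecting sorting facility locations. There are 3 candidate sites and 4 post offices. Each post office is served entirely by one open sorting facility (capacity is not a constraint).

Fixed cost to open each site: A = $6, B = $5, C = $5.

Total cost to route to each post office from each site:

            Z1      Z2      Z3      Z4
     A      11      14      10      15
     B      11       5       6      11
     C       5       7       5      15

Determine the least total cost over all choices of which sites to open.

For any fixed open set, each post office goes to its cheapest open site; total = fixed + service.
{B, C}: Z1→C 5, Z2→B 5, Z3→C 5, Z4→B 11. Service 26; fixed 10; total 36.
{C}: service 32 + fixed 5 = 37
{B}: Z1→B 11, Z2→B 5, Z3→B 6, Z4→B 11. Service 33; fixed 5; total 38.
{A, B, C}: Z1→C 5, Z2→B 5, Z3→C 5, Z4→B 11. Service 26; fixed 16; total 42.
No other subset beats 36.

Minimum total cost: 36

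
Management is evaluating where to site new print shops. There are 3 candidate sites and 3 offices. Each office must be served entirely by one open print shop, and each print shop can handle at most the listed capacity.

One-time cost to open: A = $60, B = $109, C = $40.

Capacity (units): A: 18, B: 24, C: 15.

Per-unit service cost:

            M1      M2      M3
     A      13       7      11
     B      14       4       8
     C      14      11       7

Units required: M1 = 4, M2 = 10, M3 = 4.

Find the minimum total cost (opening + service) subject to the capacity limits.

Open {A}: M1→A 13·4=52, M2→A 7·10=70, M3→A 11·4=44.
Loads: A carries 18/18. Service 166; fixed 60; total 226.
Next best feasible plan costs 237.

Minimum total cost: 226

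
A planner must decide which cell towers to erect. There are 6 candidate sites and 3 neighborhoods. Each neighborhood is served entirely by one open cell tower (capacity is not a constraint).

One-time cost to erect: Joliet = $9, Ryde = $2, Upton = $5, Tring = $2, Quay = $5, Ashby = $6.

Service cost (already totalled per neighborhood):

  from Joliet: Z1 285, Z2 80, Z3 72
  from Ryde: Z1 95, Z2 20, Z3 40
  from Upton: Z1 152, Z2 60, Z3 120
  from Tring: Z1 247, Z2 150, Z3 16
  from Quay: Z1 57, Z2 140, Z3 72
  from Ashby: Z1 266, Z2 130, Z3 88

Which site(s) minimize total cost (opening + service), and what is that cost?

Open Ryde, Tring and Quay; minimum total cost 102.

For any fixed open set, each neighborhood goes to its cheapest open site; total = fixed + service.
{Ryde, Tring, Quay}: Z1→Quay 57, Z2→Ryde 20, Z3→Tring 16. Service 93; fixed 9; total 102.
{Ryde, Upton, Tring, Quay}: service 93 + fixed 14 = 107
{Ryde, Tring, Quay, Ashby}: Z1→Quay 57, Z2→Ryde 20, Z3→Tring 16. Service 93; fixed 15; total 108.
{Joliet, Ryde, Upton, Tring, Quay, Ashby}: service 93 + fixed 29 = 122
No other subset beats 102.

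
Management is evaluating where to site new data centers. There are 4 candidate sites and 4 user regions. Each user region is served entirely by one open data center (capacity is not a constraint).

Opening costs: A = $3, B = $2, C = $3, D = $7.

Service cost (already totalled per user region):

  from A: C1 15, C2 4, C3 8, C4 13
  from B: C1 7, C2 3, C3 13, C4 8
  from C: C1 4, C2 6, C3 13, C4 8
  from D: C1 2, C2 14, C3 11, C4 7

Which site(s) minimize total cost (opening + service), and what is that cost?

Open A and C; minimum total cost 30.

For any fixed open set, each user region goes to its cheapest open site; total = fixed + service.
{A, C}: C1→C 4, C2→A 4, C3→A 8, C4→C 8. Service 24; fixed 6; total 30.
{A, B}: service 26 + fixed 5 = 31
{A, B, C}: C1→C 4, C2→B 3, C3→A 8, C4→B 8. Service 23; fixed 8; total 31.
{A, B, C, D}: service 20 + fixed 15 = 35
No other subset beats 30.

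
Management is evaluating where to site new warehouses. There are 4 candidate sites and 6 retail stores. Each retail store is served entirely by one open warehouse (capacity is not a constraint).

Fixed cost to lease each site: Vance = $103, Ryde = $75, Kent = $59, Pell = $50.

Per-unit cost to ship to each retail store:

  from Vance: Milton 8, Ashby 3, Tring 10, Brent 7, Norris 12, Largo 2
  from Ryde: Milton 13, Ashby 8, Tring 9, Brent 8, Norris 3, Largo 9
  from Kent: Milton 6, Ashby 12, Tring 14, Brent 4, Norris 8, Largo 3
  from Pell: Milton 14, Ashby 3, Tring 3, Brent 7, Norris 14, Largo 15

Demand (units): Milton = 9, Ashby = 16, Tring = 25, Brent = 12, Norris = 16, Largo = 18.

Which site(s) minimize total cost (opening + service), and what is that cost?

Open Ryde, Kent and Pell; minimum total cost 511.

For any fixed open set, each retail store goes to its cheapest open site; total = fixed + service.
{Ryde, Kent, Pell}: Milton→Kent 6·9=54, Ashby→Pell 3·16=48, Tring→Pell 3·25=75, Brent→Kent 4·12=48, Norris→Ryde 3·16=48, Largo→Kent 3·18=54. Service 327; fixed 184; total 511.
{Kent, Pell}: service 407 + fixed 109 = 516
{Vance, Ryde, Pell}: service 363 + fixed 228 = 591
{Vance, Ryde, Kent, Pell}: service 309 + fixed 287 = 596
No other subset beats 511.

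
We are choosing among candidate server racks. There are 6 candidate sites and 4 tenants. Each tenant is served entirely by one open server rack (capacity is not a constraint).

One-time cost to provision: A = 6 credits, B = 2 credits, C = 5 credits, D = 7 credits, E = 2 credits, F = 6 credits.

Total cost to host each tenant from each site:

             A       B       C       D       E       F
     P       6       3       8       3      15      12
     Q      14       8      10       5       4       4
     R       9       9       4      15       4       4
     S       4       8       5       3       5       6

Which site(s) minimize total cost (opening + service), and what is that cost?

For any fixed open set, each tenant goes to its cheapest open site; total = fixed + service.
{B, E}: P→B 3, Q→E 4, R→E 4, S→E 5. Service 16; fixed 4; total 20.
{D, E}: service 14 + fixed 9 = 23
{A, B, E}: P→B 3, Q→E 4, R→E 4, S→A 4. Service 15; fixed 10; total 25.
{A, B, C, D, E, F}: P→B 3, Q→E 4, R→C 4, S→D 3. Service 14; fixed 28; total 42.
No other subset beats 20.

Open B and E; minimum total cost 20.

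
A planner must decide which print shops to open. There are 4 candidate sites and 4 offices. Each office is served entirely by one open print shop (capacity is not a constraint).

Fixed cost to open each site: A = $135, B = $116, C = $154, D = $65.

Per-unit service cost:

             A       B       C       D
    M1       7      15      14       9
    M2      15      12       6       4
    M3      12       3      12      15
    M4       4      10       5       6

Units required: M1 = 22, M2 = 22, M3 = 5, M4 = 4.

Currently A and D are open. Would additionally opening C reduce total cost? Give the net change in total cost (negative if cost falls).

Current service cost with {A, D}: 318.
Adding C: each office re-picks its cheapest; new service cost 318, saving 0.
Extra fixed cost: 154. Net change = 154 − 0 = 154.
(Totals: 518 → 672.)

No — net change +154 (cost rises by 154).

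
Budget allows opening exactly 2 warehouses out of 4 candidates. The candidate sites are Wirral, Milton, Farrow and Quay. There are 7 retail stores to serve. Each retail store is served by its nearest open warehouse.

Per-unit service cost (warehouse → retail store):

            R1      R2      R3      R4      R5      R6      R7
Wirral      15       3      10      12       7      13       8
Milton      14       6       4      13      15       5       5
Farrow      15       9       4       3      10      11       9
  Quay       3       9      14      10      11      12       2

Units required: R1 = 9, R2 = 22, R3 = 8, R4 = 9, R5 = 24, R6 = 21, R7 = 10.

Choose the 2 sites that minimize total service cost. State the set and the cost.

Choose Wirral and Milton; total service cost 655.

With exactly 2 open, each retail store uses its cheapest among the chosen.
{Wirral, Milton}: R1→Milton 14·9=126, R2→Wirral 3·22=66, R3→Milton 4·8=32, R4→Wirral 12·9=108, R5→Wirral 7·24=168, R6→Milton 5·21=105, R7→Milton 5·10=50. Service cost 655.
{Milton, Quay}: service cost 670
{Wirral, Quay}: service cost 703
Among all 6 size-2 choices, {Wirral, Milton} is lowest.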